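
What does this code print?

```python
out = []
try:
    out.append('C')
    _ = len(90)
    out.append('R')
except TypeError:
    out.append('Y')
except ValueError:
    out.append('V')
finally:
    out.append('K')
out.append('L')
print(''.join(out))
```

Execution trace: 'C' (try body) → 'Y' (except TypeError) → 'K' (finally) → 'L' (after the try/except). Output: CYKL

Answer: CYKL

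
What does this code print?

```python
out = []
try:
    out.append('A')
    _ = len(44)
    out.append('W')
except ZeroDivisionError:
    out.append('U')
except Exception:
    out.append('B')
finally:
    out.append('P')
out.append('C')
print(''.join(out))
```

Execution trace: 'A' (try body) → 'B' (except Exception) → 'P' (finally) → 'C' (after the try/except). Output: ABPC

Answer: ABPC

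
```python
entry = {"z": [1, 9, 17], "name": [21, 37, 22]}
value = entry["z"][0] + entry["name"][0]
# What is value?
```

Trace:
`entry = {"z": [1, 9, 17], "name": [21, 37, 22]}` → entry = {'z': [1, 9, 17], 'name': [21, 37, 22]}
`value = entry["z"][0] + entry["name"][0]` → value = 22
So value = 22

Answer: 22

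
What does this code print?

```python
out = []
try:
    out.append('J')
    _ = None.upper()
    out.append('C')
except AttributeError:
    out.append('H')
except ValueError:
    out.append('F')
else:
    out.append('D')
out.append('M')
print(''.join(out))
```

Execution trace: 'J' (try body) → 'H' (except AttributeError) → 'M' (after the try/except). Output: JHM

Answer: JHM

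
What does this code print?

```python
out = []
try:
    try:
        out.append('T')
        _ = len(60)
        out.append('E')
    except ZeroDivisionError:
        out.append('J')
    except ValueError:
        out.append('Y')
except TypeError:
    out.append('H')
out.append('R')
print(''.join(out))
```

Execution trace: 'T' (try body) → 'H' (outer except TypeError) → 'R' (after the try/except). Output: THR

Answer: THR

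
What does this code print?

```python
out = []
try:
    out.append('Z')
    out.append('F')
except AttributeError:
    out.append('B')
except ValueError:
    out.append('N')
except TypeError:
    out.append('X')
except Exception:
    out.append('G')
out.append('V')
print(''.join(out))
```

Execution trace: 'Z' (try body) → 'F' (try body, no exception) → 'V' (after the try/except). Output: ZFV

Answer: ZFV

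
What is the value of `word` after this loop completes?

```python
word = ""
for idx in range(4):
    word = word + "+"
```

Repeat '+' 4 times
`word` takes the values: "" → "+" → "++" → "+++" → "++++"

Answer: "++++"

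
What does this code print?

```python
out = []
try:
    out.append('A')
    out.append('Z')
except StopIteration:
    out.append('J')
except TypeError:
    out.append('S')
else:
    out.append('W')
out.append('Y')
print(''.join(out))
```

Execution trace: 'A' (try body) → 'Z' (try body, no exception) → 'W' (else) → 'Y' (after the try/except). Output: AZWY

Answer: AZWY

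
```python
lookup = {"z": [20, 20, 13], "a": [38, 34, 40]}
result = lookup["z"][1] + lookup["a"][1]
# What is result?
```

Trace:
`lookup = {"z": [20, 20, 13], "a": [38, 34, 40]}` → lookup = {'z': [20, 20, 13], 'a': [38, 34, 40]}
`result = lookup["z"][1] + lookup["a"][1]` → result = 54
So result = 54

Answer: 54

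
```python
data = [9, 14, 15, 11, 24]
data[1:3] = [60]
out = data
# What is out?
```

Trace:
`data = [9, 14, 15, 11, 24]` → data = [9, 14, 15, 11, 24]
`data[1:3] = [60]` → data = [9, 60, 11, 24]
`out = data` → out = [9, 60, 11, 24]
So out = [9, 60, 11, 24]

Answer: [9, 60, 11, 24]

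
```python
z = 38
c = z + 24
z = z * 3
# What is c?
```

Trace:
`z = 38` → z = 38
`c = z + 24` → c = 62
`z = z * 3` → z = 114
So c = 62

Answer: 62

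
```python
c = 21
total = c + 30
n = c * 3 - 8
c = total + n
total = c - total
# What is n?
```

Trace:
`c = 21` → c = 21
`total = c + 30` → total = 51
`n = c * 3 - 8` → n = 55
`c = total + n` → c = 106
`total = c - total` → total = 55
So n = 55

Answer: 55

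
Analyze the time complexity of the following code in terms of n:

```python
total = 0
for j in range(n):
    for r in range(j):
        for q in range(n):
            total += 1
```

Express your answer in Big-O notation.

Each loop level contributes: n × n × n. Multiplying the contributions gives O(n^3).

Answer: O(n^3)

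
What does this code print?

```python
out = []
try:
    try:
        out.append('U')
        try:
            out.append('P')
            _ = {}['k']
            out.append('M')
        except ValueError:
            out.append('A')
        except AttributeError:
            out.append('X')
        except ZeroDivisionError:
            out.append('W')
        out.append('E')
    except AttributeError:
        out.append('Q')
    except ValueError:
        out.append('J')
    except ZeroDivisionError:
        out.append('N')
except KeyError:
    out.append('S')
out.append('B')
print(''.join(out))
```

Execution trace: 'U' (try body) → 'P' (inner try body) → 'S' (outer except KeyError) → 'B' (after the try/except). Output: UPSB

Answer: UPSB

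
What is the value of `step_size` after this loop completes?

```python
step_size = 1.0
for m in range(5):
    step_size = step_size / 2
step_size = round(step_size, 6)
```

Halving LR 5 times: 1 / 2^5
`step_size` takes the values: 1.0 → 0.5 → 0.25 → 0.125 → 0.0625 → 0.03125

Answer: 0.03125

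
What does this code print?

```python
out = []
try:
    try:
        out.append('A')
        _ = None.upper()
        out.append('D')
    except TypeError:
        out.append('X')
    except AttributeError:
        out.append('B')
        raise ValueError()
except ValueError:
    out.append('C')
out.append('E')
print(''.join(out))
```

Execution trace: 'A' (inner try body) → 'B' (inner except AttributeError) → 'C' (outer except ValueError) → 'E' (after the try/except). Output: ABCE

Answer: ABCE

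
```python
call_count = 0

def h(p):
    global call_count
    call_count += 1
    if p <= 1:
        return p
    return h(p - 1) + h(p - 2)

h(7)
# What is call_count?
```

Calls(p) = 1 + Calls(p-1) + Calls(p-2); Calls(0)=Calls(1)=1. For p=7 this gives 41.

Answer: 41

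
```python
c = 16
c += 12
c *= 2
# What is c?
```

Trace:
`c = 16` → c = 16
`c += 12` → c = 28
`c *= 2` → c = 56
So c = 56

Answer: 56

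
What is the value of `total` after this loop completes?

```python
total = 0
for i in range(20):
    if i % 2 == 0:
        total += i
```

Sum of even numbers 0 to 19
`total` takes the values: 0 → 2 → 6 → 12 → 20 → 30 → 42 → 56 → 72 → 90

Answer: 90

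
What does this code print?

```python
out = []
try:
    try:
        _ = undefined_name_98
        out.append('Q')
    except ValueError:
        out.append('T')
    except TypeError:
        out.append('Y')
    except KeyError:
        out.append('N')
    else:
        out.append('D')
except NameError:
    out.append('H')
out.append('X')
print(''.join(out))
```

Execution trace: 'H' (outer except NameError) → 'X' (after the try/except). Output: HX

Answer: HX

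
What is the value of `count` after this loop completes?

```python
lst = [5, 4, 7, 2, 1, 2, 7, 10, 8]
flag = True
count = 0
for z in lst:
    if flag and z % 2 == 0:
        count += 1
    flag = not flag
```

Count even values at even positions
`count` takes the values: 0 → 1

Answer: 1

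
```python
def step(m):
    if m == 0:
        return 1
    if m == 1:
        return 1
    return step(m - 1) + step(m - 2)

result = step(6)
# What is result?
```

Build up from base cases: step(0)=1, step(1)=1, step(2)=2, step(3)=3, step(4)=5, step(5)=8, step(6)=13

Answer: 13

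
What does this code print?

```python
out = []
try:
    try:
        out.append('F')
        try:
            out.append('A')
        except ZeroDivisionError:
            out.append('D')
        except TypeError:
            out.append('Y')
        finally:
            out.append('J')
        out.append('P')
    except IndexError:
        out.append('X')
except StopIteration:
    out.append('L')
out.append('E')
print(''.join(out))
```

Execution trace: 'F' (try body) → 'A' (inner try body, no exception) → 'J' (inner finally) → 'P' (try body, no exception) → 'E' (after the try/except). Output: FAJPE

Answer: FAJPE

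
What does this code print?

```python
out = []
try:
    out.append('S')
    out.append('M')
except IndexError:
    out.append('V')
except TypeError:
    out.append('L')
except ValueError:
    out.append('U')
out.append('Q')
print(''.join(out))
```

Execution trace: 'S' (try body) → 'M' (try body, no exception) → 'Q' (after the try/except). Output: SMQ

Answer: SMQ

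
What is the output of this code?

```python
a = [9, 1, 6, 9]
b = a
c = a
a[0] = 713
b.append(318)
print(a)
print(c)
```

Key concept: multiple aliases.
Step by step:
`a = [9, 1, 6, 9]` → a = [9, 1, 6, 9]
`b = a` → b = [9, 1, 6, 9] (same object as a)
`c = a` → c = [9, 1, 6, 9] (same object as a, b)
`a[0] = 713` → a = [713, 1, 6, 9] (same object as b, c); b = [713, 1, 6, 9] (same object as a, c); c = [713, 1, 6, 9] (same object as a, b)
`b.append(318)` → a = [713, 1, 6, 9, 318] (same object as b, c); b = [713, 1, 6, 9, 318] (same object as a, c); c = [713, 1, 6, 9, 318] (same object as a, b)
`print(a)` → prints [713, 1, 6, 9, 318]
`print(c)` → prints [713, 1, 6, 9, 318]

Answer:
[713, 1, 6, 9, 318]
[713, 1, 6, 9, 318]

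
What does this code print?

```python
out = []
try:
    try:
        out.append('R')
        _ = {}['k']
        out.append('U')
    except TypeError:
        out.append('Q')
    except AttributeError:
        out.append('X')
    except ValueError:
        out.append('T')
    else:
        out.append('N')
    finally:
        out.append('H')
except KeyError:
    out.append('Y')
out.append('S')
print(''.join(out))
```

Execution trace: 'R' (try body) → 'H' (finally) → 'Y' (outer except KeyError) → 'S' (after the try/except). Output: RHYS

Answer: RHYS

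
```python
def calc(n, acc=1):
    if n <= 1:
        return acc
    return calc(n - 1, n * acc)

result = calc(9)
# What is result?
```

Accumulator trace (n, acc): (9, 1) -> (8, 9) -> (7, 72) -> (6, 504) -> (5, 3024) -> (4, 15120) -> (3, 60480) -> (2, 181440) -> (1, 362880) -> return 362880

Answer: 362880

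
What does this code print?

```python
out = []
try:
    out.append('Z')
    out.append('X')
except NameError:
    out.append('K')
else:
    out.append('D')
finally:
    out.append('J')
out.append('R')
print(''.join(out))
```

Execution trace: 'Z' (try body) → 'X' (try body, no exception) → 'D' (else) → 'J' (finally) → 'R' (after the try/except). Output: ZXDJR

Answer: ZXDJR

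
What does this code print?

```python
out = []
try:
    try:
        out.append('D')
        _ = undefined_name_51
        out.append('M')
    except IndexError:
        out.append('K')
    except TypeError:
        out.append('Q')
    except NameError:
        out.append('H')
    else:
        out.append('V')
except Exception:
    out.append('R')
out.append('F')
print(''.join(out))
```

Execution trace: 'D' (inner try body) → 'H' (inner except NameError) → 'F' (after the try/except). Output: DHF

Answer: DHF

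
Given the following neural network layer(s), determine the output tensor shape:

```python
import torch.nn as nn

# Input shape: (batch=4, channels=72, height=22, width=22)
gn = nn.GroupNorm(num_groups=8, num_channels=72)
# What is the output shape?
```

Input: (4, 72, 22, 22) -> Output: (4, 72, 22, 22)

Answer: (4, 72, 22, 22)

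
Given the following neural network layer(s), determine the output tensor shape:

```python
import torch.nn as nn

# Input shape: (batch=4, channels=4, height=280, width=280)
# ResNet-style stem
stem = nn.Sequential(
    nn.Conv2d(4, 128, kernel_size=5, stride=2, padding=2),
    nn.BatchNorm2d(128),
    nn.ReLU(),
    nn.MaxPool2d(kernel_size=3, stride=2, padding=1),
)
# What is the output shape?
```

Input: (4, 4, 280, 280) -> after Conv2d 5x5 stride=2: (4, 128, 140, 140) -> Output: (4, 128, 70, 70)

Answer: (4, 128, 70, 70)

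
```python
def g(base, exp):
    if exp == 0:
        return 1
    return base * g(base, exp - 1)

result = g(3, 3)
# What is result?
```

g(3, 3) = 3 * 3 * 3 = 27

Answer: 27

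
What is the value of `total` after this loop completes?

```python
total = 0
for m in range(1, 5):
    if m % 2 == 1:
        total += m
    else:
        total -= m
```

Add odd, subtract even
`total` takes the values: 0 → 1 → -1 → 2 → -2

Answer: -2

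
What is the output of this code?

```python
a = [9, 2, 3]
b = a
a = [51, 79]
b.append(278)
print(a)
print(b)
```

Key concept: rebinding vs mutation: a is rebound to a new list, b still points at the original.
Step by step:
`a = [9, 2, 3]` → a = [9, 2, 3]
`b = a` → b = [9, 2, 3] (same object as a)
`a = [51, 79]` → a = [51, 79]
`b.append(278)` → b = [9, 2, 3, 278]
`print(a)` → prints [51, 79]
`print(b)` → prints [9, 2, 3, 278]

Answer:
[51, 79]
[9, 2, 3, 278]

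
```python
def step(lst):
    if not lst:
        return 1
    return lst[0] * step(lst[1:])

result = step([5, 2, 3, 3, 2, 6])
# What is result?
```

Product over [5, 2, 3, 3, 2, 6] = 5 * 2 * 3 * 3 * 2 * 6 = 1080

Answer: 1080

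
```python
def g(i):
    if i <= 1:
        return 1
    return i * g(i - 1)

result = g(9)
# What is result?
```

g(9) = 9 * 8 * 7 * 6 * 5 * 4 * 3 * 2 * 1 = 362880

Answer: 362880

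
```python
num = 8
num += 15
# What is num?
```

Trace:
`num = 8` → num = 8
`num += 15` → num = 23
So num = 23

Answer: 23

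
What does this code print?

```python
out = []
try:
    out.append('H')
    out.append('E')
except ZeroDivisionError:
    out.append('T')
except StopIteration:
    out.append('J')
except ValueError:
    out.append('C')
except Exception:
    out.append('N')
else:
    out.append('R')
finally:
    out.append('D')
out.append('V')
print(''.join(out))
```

Execution trace: 'H' (try body) → 'E' (try body, no exception) → 'R' (else) → 'D' (finally) → 'V' (after the try/except). Output: HERDV

Answer: HERDV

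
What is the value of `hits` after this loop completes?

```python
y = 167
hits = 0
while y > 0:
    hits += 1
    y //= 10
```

Count digits by repeated division by 10
`hits` takes the values: 0 → 1 → 2 → 3

Answer: 3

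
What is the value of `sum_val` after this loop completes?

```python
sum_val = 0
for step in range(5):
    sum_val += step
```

Sum of 0 to 4 = 10
`sum_val` takes the values: 0 → 1 → 3 → 6 → 10

Answer: 10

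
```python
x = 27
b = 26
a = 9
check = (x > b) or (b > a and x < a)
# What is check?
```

Trace:
`x = 27` → x = 27
`b = 26` → b = 26
`a = 9` → a = 9
`check = (x > b) or (b > a and x < a)` → check = True
So check = True

Answer: True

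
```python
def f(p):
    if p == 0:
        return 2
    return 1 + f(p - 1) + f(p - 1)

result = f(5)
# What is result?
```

f(p) = 1 + 2·f(p-1), f(0)=2. Closed form: (2+1)·2^5 - 1 = 95.

Answer: 95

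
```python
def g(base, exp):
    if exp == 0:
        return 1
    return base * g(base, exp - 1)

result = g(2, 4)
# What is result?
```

g(2, 4) = 2 * 2 * 2 * 2 = 16

Answer: 16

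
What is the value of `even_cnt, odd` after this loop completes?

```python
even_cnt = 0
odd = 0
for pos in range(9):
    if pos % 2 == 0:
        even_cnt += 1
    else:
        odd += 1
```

Count evens and odds in range(9)
`even_cnt, odd` takes the values: (0, 0) → (1, 0) → (1, 1) → (2, 1) → (2, 2) → (3, 2) → (3, 3) → (4, 3) → (4, 4) → (5, 4)

Answer: 5, 4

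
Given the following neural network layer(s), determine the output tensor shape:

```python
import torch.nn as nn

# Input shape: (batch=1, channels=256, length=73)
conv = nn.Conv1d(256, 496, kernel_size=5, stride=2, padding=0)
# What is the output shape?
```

Input: (1, 256, 73) -> Output: (1, 496, 35)

Answer: (1, 496, 35)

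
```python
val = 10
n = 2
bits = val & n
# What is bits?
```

Trace:
`val = 10` → val = 10
`n = 2` → n = 2
`bits = val & n` → bits = 2
So bits = 2

Answer: 2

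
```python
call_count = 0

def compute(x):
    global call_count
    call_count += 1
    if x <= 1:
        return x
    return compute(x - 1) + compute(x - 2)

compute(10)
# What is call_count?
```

Calls(x) = 1 + Calls(x-1) + Calls(x-2); Calls(0)=Calls(1)=1. For x=10 this gives 177.

Answer: 177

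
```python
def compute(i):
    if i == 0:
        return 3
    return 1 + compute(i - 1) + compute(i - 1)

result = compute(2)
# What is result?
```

compute(i) = 1 + 2·compute(i-1), compute(0)=3. Closed form: (3+1)·2^2 - 1 = 15.

Answer: 15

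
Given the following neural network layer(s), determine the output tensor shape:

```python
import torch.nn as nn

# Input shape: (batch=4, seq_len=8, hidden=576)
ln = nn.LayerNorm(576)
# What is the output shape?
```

Input: (4, 8, 576) -> Output: (4, 8, 576)

Answer: (4, 8, 576)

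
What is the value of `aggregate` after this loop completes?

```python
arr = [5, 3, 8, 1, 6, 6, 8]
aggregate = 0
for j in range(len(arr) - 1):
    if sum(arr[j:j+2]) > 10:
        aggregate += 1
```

Count windows with sum > 10
`aggregate` takes the values: 0 → 1 → 2 → 3

Answer: 3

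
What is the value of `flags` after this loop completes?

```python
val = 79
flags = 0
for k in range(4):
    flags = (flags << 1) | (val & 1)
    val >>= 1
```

Reverse lowest 4 bits of 79
`flags` takes the values: 0 → 1 → 3 → 7 → 15

Answer: 15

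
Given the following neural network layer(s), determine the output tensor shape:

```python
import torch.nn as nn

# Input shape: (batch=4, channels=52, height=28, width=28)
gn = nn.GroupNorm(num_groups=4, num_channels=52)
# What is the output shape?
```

Input: (4, 52, 28, 28) -> Output: (4, 52, 28, 28)

Answer: (4, 52, 28, 28)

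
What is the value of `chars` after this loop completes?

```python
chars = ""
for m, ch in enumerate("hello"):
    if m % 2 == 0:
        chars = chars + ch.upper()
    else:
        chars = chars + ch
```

Uppercase even positions in 'hello'
`chars` takes the values: "" → "H" → "He" → "HeL" → "HeLl" → "HeLlO"

Answer: "HeLlO"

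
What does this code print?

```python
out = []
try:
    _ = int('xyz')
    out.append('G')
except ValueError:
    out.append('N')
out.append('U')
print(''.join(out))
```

Execution trace: 'N' (except ValueError) → 'U' (after the try/except). Output: NU

Answer: NU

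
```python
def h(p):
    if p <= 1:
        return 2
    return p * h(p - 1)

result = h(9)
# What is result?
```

h(9) = 9 * 8 * 7 * 6 * 5 * 4 * 3 * 2 * 2 = 725760

Answer: 725760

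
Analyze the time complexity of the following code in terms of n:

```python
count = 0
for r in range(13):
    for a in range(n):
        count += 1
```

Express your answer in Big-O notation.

Each loop level contributes: 1 × n. Multiplying the contributions gives O(n).

Answer: O(n)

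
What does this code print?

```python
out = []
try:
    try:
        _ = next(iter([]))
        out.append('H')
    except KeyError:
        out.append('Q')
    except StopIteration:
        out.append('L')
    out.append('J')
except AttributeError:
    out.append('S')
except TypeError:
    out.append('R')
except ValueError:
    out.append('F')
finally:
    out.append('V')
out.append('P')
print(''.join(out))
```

Execution trace: 'L' (inner except StopIteration) → 'J' (try body, no exception) → 'V' (finally) → 'P' (after the try/except). Output: LJVP

Answer: LJVP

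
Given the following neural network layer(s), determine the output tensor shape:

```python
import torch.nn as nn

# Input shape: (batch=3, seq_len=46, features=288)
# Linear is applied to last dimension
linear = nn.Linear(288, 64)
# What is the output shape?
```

Input: (3, 46, 288) -> Output: (3, 46, 64)

Answer: (3, 46, 64)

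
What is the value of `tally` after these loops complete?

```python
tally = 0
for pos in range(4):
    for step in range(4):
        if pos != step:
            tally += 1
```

4² - 4 (exclude diagonal)
`tally` takes the values: 0 → 1 → 2 → 3 → 4 → 5 → 6 → 7 → 8 → 9 → 10 → 11 → 12

Answer: 12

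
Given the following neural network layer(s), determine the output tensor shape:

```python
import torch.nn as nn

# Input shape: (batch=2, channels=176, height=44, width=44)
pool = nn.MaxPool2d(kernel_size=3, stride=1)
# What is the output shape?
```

Input: (2, 176, 44, 44) -> Output: (2, 176, 42, 42)

Answer: (2, 176, 42, 42)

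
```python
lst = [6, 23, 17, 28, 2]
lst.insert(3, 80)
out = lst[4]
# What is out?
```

Trace:
`lst = [6, 23, 17, 28, 2]` → lst = [6, 23, 17, 28, 2]
`lst.insert(3, 80)` → lst = [6, 23, 17, 80, 28, 2]
`out = lst[4]` → out = 28
So out = 28

Answer: 28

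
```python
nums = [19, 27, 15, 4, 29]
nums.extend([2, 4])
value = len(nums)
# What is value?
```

Trace:
`nums = [19, 27, 15, 4, 29]` → nums = [19, 27, 15, 4, 29]
`nums.extend([2, 4])` → nums = [19, 27, 15, 4, 29, 2, 4]
`value = len(nums)` → value = 7
So value = 7

Answer: 7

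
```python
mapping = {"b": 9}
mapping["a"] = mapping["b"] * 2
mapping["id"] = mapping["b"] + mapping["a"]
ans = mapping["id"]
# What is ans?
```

Trace:
`mapping = {"b": 9}` → mapping = {'b': 9}
`mapping["a"] = mapping["b"] * 2` → mapping = {'b': 9, 'a': 18}
`mapping["id"] = mapping["b"] + mapping["a"]` → mapping = {'b': 9, 'a': 18, 'id': 27}
`ans = mapping["id"]` → ans = 27
So ans = 27

Answer: 27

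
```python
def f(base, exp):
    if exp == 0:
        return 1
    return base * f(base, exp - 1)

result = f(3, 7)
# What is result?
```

f(3, 7) = 3 * 3 * 3 * 3 * 3 * 3 * 3 = 2187

Answer: 2187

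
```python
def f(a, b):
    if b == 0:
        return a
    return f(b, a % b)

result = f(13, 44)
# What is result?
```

f(13, 44) -> f(44, 13) -> f(13, 5) -> f(5, 3) -> f(3, 2) -> f(2, 1) -> f(1, 0) -> 1

Answer: 1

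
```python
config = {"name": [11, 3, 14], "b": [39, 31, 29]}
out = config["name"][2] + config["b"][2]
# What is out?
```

Trace:
`config = {"name": [11, 3, 14], "b": [39, 31, 29]}` → config = {'name': [11, 3, 14], 'b': [39, 31, 29]}
`out = config["name"][2] + config["b"][2]` → out = 43
So out = 43

Answer: 43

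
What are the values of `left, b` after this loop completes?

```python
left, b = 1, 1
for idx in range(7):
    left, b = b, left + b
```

Fibonacci: after 7 iterations
`left, b` takes the values: (1, 1) → (1, 2) → (2, 3) → (3, 5) → (5, 8) → (8, 13) → (13, 21) → (21, 34)

Answer: 21, 34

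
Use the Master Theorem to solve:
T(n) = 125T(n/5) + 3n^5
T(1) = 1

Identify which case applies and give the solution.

a=125, b=5, f(n)=3n^5. log_5(125) = 3. Since c=5 > 3 and the regularity condition holds (125(n/5)^5 = (125/5^5)n^5 with 125/5^5 < 1), Case 3 applies: T(n) = Θ(f(n)) = O(n^5).

Answer: O(n^5) - Case 3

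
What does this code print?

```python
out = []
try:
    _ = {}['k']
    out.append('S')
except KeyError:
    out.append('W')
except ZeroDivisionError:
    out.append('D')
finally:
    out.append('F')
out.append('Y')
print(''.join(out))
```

Execution trace: 'W' (except KeyError) → 'F' (finally) → 'Y' (after the try/except). Output: WFY

Answer: WFY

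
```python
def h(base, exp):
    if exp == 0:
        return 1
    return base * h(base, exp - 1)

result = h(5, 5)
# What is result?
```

h(5, 5) = 5 * 5 * 5 * 5 * 5 = 3125

Answer: 3125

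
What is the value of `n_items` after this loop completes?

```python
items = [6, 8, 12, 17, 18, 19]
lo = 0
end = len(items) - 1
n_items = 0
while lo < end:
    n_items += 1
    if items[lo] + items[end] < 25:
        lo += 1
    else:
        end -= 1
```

Steps to find pair summing to 25
`n_items` takes the values: 0 → 1 → 2 → 3 → 4 → 5

Answer: 5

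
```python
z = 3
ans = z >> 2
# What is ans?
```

Trace:
`z = 3` → z = 3
`ans = z >> 2` → ans = 0
So ans = 0

Answer: 0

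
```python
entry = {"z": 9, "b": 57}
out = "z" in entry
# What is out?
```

Trace:
`entry = {"z": 9, "b": 57}` → entry = {'z': 9, 'b': 57}
`out = "z" in entry` → out = True
So out = True

Answer: True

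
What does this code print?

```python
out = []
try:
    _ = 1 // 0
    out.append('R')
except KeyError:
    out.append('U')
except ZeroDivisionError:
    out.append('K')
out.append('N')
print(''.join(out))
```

Execution trace: 'K' (except ZeroDivisionError) → 'N' (after the try/except). Output: KN

Answer: KN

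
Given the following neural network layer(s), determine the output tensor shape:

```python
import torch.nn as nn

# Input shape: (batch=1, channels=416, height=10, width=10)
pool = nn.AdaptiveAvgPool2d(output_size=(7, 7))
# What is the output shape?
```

Input: (1, 416, 10, 10) -> Output: (1, 416, 7, 7)

Answer: (1, 416, 7, 7)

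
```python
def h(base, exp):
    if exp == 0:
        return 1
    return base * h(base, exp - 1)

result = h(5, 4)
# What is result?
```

h(5, 4) = 5 * 5 * 5 * 5 = 625

Answer: 625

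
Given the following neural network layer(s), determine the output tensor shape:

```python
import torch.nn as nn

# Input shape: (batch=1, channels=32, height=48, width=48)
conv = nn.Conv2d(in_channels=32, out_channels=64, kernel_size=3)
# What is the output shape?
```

Input: (1, 32, 48, 48) -> Output: (1, 64, 46, 46)

Answer: (1, 64, 46, 46)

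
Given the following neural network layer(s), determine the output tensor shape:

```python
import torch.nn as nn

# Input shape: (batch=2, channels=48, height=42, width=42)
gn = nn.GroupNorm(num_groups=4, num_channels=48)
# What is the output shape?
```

Input: (2, 48, 42, 42) -> Output: (2, 48, 42, 42)

Answer: (2, 48, 42, 42)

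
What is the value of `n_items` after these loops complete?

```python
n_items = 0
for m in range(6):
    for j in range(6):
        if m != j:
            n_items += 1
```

6² - 6 (exclude diagonal)
`n_items` takes the values: 0 → 1 → 2 → 3 → 4 → 5 → 6 → 7 → 8 → 9 → 10 → 11 → 12 → 13 → 14 → 15 → 16 → 17 → 18 → 19 → 20 → 21 → 22 → 23 → 24 → 25 → 26 → 27 → 28 → 29 → 30

Answer: 30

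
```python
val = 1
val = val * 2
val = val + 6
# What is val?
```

Trace:
`val = 1` → val = 1
`val = val * 2` → val = 2
`val = val + 6` → val = 8
So val = 8

Answer: 8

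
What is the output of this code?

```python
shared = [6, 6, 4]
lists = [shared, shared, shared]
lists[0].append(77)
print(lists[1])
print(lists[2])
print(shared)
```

Key concept: list of same reference.
Step by step:
`shared = [6, 6, 4]` → shared = [6, 6, 4]
`lists = [shared, shared, shared]` → lists = [[6, 6, 4], [6, 6, 4], [6, 6, 4]]
`lists[0].append(77)` → shared = [6, 6, 4, 77]; lists = [[6, 6, 4, 77], [6, 6, 4, 77], [6, 6, 4, 77]]
`print(lists[1])` → prints [6, 6, 4, 77]
`print(lists[2])` → prints [6, 6, 4, 77]
`print(shared)` → prints [6, 6, 4, 77]

Answer:
[6, 6, 4, 77]
[6, 6, 4, 77]
[6, 6, 4, 77]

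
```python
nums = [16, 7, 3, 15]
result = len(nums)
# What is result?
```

Trace:
`nums = [16, 7, 3, 15]` → nums = [16, 7, 3, 15]
`result = len(nums)` → result = 4
So result = 4

Answer: 4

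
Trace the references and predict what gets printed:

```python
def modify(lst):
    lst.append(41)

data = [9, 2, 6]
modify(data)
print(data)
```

Key concept: function modifies passed list.
Step by step:
`data = [9, 2, 6]` → data = [9, 2, 6]
`modify(data)` → data = [9, 2, 6, 41]
`print(data)` → prints [9, 2, 6, 41]

Answer: [9, 2, 6, 41]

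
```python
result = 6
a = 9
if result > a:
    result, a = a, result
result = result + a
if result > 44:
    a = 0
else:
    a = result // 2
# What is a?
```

Trace:
`result = 6` → result = 6
`a = 9` → a = 9
`if result > a: ...` → result > a is False → no variable changes
`result = result + a` → result = 15
`if result > 44: ...` → result > 44 is False, take else branch → a = 7
So a = 7

Answer: 7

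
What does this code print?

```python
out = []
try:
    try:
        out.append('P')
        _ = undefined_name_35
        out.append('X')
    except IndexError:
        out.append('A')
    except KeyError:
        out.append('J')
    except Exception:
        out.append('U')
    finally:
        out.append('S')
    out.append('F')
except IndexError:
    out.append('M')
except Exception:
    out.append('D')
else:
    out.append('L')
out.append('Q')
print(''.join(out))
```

Execution trace: 'P' (inner try body) → 'U' (inner except Exception) → 'S' (inner finally) → 'F' (try body, no exception) → 'L' (else) → 'Q' (after the try/except). Output: PUSFLQ

Answer: PUSFLQ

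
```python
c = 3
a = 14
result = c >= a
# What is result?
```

Trace:
`c = 3` → c = 3
`a = 14` → a = 14
`result = c >= a` → result = False
So result = False

Answer: False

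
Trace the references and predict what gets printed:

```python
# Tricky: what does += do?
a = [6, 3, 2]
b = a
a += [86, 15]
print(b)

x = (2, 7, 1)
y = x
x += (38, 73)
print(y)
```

Key concept: += behavior differs for mutable vs immutable.
Step by step:
`a = [6, 3, 2]` → a = [6, 3, 2]
`b = a` → b = [6, 3, 2] (same object as a)
`a += [86, 15]` → a = [6, 3, 2, 86, 15] (same object as b); b = [6, 3, 2, 86, 15] (same object as a)
`print(b)` → prints [6, 3, 2, 86, 15]
`x = (2, 7, 1)` → x = (2, 7, 1)
`y = x` → y = (2, 7, 1)
`x += (38, 73)` → x = (2, 7, 1, 38, 73)
`print(y)` → prints (2, 7, 1)

Answer:
[6, 3, 2, 86, 15]
(2, 7, 1)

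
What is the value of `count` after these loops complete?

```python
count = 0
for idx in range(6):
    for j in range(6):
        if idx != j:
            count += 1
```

6² - 6 (exclude diagonal)
`count` takes the values: 0 → 1 → 2 → 3 → 4 → 5 → 6 → 7 → 8 → 9 → 10 → 11 → 12 → 13 → 14 → 15 → 16 → 17 → 18 → 19 → 20 → 21 → 22 → 23 → 24 → 25 → 26 → 27 → 28 → 29 → 30

Answer: 30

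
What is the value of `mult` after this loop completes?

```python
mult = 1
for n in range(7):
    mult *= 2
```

2^7 = 128
`mult` takes the values: 1 → 2 → 4 → 8 → 16 → 32 → 64 → 128

Answer: 128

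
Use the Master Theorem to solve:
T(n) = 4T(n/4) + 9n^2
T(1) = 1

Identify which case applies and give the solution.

a=4, b=4, f(n)=9n^2. log_4(4) = 1. Since c=2 > 1 and the regularity condition holds (4(n/4)^2 = (4/4^2)n^2 with 4/4^2 < 1), Case 3 applies: T(n) = Θ(f(n)) = O(n^2).

Answer: O(n^2) - Case 3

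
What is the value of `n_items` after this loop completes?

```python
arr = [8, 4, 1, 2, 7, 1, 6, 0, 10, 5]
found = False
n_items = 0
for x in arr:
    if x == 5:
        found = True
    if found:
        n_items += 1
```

Count elements after first 5 in [8, 4, 1, 2, 7, 1, 6, 0, 10, 5]
`n_items` takes the values: 0 → 1

Answer: 1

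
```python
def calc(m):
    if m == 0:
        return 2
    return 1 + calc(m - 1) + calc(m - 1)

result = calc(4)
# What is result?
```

calc(m) = 1 + 2·calc(m-1), calc(0)=2. Closed form: (2+1)·2^4 - 1 = 47.

Answer: 47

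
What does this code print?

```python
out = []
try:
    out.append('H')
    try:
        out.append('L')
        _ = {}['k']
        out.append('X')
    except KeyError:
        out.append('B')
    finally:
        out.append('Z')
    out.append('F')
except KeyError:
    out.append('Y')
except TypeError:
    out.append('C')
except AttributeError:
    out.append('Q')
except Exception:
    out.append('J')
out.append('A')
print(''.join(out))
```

Execution trace: 'H' (try body) → 'L' (inner try body) → 'B' (inner except KeyError) → 'Z' (inner finally) → 'F' (try body, no exception) → 'A' (after the try/except). Output: HLBZFA

Answer: HLBZFA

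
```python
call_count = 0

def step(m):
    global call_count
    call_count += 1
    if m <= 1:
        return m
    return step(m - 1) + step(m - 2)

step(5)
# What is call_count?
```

Calls(m) = 1 + Calls(m-1) + Calls(m-2); Calls(0)=Calls(1)=1. For m=5 this gives 15.

Answer: 15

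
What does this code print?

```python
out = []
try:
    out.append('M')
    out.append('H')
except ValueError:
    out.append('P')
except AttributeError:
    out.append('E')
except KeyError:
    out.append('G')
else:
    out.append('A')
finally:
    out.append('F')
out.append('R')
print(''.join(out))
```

Execution trace: 'M' (try body) → 'H' (try body, no exception) → 'A' (else) → 'F' (finally) → 'R' (after the try/except). Output: MHAFR

Answer: MHAFR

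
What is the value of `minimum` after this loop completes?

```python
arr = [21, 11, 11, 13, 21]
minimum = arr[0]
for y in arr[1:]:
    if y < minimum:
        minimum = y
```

Minimum of [21, 11, 11, 13, 21]
`minimum` takes the values: 21 → 11

Answer: 11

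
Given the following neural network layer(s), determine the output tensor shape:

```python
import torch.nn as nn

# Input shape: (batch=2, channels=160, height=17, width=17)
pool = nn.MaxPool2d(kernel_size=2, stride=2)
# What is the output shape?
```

Input: (2, 160, 17, 17) -> Output: (2, 160, 8, 8)

Answer: (2, 160, 8, 8)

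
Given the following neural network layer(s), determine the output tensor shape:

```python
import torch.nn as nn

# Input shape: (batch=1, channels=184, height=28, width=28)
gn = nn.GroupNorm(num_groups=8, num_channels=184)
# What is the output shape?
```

Input: (1, 184, 28, 28) -> Output: (1, 184, 28, 28)

Answer: (1, 184, 28, 28)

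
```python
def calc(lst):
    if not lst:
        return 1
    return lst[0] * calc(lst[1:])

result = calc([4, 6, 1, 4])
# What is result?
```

Product over [4, 6, 1, 4] = 4 * 6 * 1 * 4 = 96

Answer: 96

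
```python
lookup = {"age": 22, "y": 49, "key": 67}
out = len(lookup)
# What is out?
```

Trace:
`lookup = {"age": 22, "y": 49, "key": 67}` → lookup = {'age': 22, 'y': 49, 'key': 67}
`out = len(lookup)` → out = 3
So out = 3

Answer: 3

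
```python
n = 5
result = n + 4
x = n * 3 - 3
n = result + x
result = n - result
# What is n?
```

Trace:
`n = 5` → n = 5
`result = n + 4` → result = 9
`x = n * 3 - 3` → x = 12
`n = result + x` → n = 21
`result = n - result` → result = 12
So n = 21

Answer: 21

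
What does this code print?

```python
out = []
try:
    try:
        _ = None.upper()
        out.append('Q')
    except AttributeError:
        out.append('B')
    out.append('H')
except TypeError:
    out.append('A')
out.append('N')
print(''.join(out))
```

Execution trace: 'B' (inner except AttributeError) → 'H' (try body, no exception) → 'N' (after the try/except). Output: BHN

Answer: BHN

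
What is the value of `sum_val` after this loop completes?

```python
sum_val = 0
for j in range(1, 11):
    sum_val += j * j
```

Sum of squares 1² to 10² = 385
`sum_val` takes the values: 0 → 1 → 5 → 14 → 30 → 55 → 91 → 140 → 204 → 285 → 385

Answer: 385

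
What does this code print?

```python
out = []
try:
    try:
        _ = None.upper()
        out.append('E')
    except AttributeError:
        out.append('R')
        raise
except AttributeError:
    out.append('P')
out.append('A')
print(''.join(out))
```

Execution trace: 'R' (inner except AttributeError) → 'P' (outer except AttributeError) → 'A' (after the try/except). Output: RPA

Answer: RPA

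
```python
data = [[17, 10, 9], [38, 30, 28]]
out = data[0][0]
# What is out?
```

Trace:
`data = [[17, 10, 9], [38, 30, 28]]` → data = [[17, 10, 9], [38, 30, 28]]
`out = data[0][0]` → out = 17
So out = 17

Answer: 17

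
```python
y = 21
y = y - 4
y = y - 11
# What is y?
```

Trace:
`y = 21` → y = 21
`y = y - 4` → y = 17
`y = y - 11` → y = 6
So y = 6

Answer: 6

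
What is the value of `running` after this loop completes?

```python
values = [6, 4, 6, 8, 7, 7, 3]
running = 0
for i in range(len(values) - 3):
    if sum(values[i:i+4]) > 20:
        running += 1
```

Count windows with sum > 20
`running` takes the values: 0 → 1 → 2 → 3 → 4

Answer: 4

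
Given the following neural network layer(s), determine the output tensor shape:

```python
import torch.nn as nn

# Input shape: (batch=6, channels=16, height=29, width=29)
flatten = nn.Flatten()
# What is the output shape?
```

Input: (6, 16, 29, 29) -> Output: (6, 13456)

Answer: (6, 13456)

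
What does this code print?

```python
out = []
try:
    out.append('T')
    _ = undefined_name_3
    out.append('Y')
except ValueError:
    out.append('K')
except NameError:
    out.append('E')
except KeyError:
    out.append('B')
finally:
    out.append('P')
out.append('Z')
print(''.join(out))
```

Execution trace: 'T' (try body) → 'E' (except NameError) → 'P' (finally) → 'Z' (after the try/except). Output: TEPZ

Answer: TEPZ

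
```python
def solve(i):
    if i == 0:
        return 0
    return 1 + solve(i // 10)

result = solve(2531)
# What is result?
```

Count of digits of 2531: 4

Answer: 4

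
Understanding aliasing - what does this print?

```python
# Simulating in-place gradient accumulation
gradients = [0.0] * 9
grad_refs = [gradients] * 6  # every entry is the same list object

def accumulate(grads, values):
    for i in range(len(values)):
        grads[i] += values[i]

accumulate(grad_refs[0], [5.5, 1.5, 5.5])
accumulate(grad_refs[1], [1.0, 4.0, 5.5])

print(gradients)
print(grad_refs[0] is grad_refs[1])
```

Key concept: gradient accumulation aliasing.
Step by step:
`gradients = [0.0] * 9` → gradients = [0.0, 0.0, 0.0, 0.0, 0.0, 0.0, 0.0, 0.0, 0.0]
`grad_refs = [gradients] * 6` → grad_refs = [[0.0, 0.0, 0.0, 0.0, 0.0, 0.0, 0.0, 0.0, 0.0], [0.0, 0.0, 0.0, 0.0, 0.0, 0.0, 0.0, 0.0, 0.0], [0.0, 0.0, 0.0, 0.0, 0.0, 0.0, 0.0, 0.0, 0.0], [0.0, 0.0, 0.0, 0.0, 0.0, 0.0, 0.0, 0.0, 0.0], [0.0, 0.0, 0.0, 0.0, 0.0, 0.0, 0.0, 0.0, 0.0], [0.0, 0.0, 0.0, 0.0, 0.0, 0.0, 0.0, 0.0, 0.0]]
`accumulate(grad_refs[0], [5.5, 1.5, 5.5])` → gradients = [5.5, 1.5, 5.5, 0.0, 0.0, 0.0, 0.0, 0.0, 0.0]; grad_refs = [[5.5, 1.5, 5.5, 0.0, 0.0, 0.0, 0.0, 0.0, 0.0], [5.5, 1.5, 5.5, 0.0, 0.0, 0.0, 0.0, 0.0, 0.0], [5.5, 1.5, 5.5, 0.0, 0.0, 0.0, 0.0, 0.0, 0.0], [5.5, 1.5, 5.5, 0.0, 0.0, 0.0, 0.0, 0.0, 0.0], [5.5, 1.5, 5.5, 0.0, 0.0, 0.0, 0.0, 0.0, 0.0], [5.5, 1.5, 5.5, 0.0, 0.0, 0.0, 0.0, 0.0, 0.0]]
`accumulate(grad_refs[1], [1.0, 4.0, 5.5])` → gradients = [6.5, 5.5, 11.0, 0.0, 0.0, 0.0, 0.0, 0.0, 0.0]; grad_refs = [[6.5, 5.5, 11.0, 0.0, 0.0, 0.0, 0.0, 0.0, 0.0], [6.5, 5.5, 11.0, 0.0, 0.0, 0.0, 0.0, 0.0, 0.0], [6.5, 5.5, 11.0, 0.0, 0.0, 0.0, 0.0, 0.0, 0.0], [6.5, 5.5, 11.0, 0.0, 0.0, 0.0, 0.0, 0.0, 0.0], [6.5, 5.5, 11.0, 0.0, 0.0, 0.0, 0.0, 0.0, 0.0], [6.5, 5.5, 11.0, 0.0, 0.0, 0.0, 0.0, 0.0, 0.0]]
`print(gradients)` → prints [6.5, 5.5, 11.0, 0.0, 0.0, 0.0, 0.0, 0.0, 0.0]
`print(grad_refs[0] is grad_refs[1])` → prints True

Answer:
[6.5, 5.5, 11.0, 0.0, 0.0, 0.0, 0.0, 0.0, 0.0]
True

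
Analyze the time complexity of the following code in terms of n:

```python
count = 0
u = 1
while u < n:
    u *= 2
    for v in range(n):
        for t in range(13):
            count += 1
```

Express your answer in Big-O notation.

Each loop level contributes: log n × n × 1. Multiplying the contributions gives O(n log n).

Answer: O(n log n)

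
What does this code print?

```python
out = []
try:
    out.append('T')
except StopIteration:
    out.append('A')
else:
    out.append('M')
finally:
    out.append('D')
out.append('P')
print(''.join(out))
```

Execution trace: 'T' (try body, no exception) → 'M' (else) → 'D' (finally) → 'P' (after the try/except). Output: TMDP

Answer: TMDP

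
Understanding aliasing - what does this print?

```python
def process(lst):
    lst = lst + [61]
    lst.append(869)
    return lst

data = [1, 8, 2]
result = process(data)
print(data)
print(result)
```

Key concept: rebinding parameter vs mutation.
Step by step:
`data = [1, 8, 2]` → data = [1, 8, 2]
`result = process(data)` → result = [1, 8, 2, 61, 869]
`print(data)` → prints [1, 8, 2]
`print(result)` → prints [1, 8, 2, 61, 869]

Answer:
[1, 8, 2]
[1, 8, 2, 61, 869]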